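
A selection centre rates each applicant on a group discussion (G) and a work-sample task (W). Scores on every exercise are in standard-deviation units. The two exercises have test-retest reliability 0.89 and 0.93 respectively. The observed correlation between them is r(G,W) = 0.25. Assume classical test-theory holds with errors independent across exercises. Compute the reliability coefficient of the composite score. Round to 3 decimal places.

Var(G+W) = 2 + 2·[0.25] = 2 + 0.5 = 2.5.
Because errors are independent across components, Cov(Tᵢ,Tⱼ) = Cov(Xᵢ,Xⱼ); the off-diagonal part of the true-score variance is the same as above.
True-score variance = [0.89 + 0.93] + 0.5 = 1.82 + 0.5 = 2.32.
Reliability = 2.32 / 2.5 = 0.928.

0.928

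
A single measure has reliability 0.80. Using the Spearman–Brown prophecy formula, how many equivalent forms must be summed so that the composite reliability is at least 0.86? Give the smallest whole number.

2

k ≥ ρ*(1−ρ₁)/(ρ₁(1−ρ*)) = 0.86·0.20 / (0.80·0.14) = 1.536.
Smallest integer k = 2.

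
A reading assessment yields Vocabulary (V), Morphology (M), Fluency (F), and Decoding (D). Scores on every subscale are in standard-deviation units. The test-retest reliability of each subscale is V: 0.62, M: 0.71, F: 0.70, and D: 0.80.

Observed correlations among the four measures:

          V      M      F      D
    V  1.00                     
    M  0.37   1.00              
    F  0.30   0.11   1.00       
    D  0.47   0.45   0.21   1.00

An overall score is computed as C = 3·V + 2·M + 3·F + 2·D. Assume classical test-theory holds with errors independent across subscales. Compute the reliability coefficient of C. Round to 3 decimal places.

0.835

Var(C) = 3² + 2² + 3² + 2² + 2·[6·0.37 + 9·0.30 + 6·0.47 + 6·0.11 + 4·0.45 + 6·0.21] = 26 + 22.92 = 48.92.
Because errors are independent across components, Cov(Tᵢ,Tⱼ) = Cov(Xᵢ,Xⱼ); the off-diagonal part of the true-score variance is the same as above.
True-score variance = [3²·0.62 + 2²·0.71 + 3²·0.70 + 2²·0.80] + 22.92 = 17.92 + 22.92 = 40.84.
Reliability = 40.84 / 48.92 = 0.835.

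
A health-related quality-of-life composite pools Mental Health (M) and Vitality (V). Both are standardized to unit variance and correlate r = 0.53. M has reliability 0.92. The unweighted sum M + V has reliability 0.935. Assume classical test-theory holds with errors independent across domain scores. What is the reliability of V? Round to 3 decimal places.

0.881

Var(M+V) = 2 + 2·0.53 = 3.060.
True-score variance = ρ_M + ρ_V + 2·0.53, so 0.935 = (0.92 + ρ_V + 1.06) / 3.060.
ρ_V = 0.935·3.060 − 0.92 − 1.06 = 0.881.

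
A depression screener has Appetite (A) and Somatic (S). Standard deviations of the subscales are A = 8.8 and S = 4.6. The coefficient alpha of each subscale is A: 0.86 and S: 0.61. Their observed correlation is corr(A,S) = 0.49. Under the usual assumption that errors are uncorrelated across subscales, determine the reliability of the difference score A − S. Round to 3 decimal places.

Var(A−S) = 8.8² + 4.6² − 2·8.8·4.6·0.49 = 98.6 − 39.6704 = 58.9296.
With uncorrelated errors the cross-covariances are all true-score covariance, so they carry over unchanged; only the diagonal terms shrink to ρᵢσᵢ².
True-score variance = [8.8²·0.86 + 4.6²·0.61] − 39.6704 = 79.506 − 39.6704 = 39.8356.
Reliability = 39.8356 / 58.9296 = 0.676.

0.676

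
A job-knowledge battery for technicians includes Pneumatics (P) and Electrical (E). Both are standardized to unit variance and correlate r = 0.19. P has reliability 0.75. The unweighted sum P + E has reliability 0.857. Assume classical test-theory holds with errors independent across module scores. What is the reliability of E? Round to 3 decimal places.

Var(P+E) = 2 + 2·0.19 = 2.380.
True-score variance = ρ_P + ρ_E + 2·0.19, so 0.857 = (0.75 + ρ_E + 0.38) / 2.380.
ρ_E = 0.857·2.380 − 0.75 − 0.38 = 0.910.

0.910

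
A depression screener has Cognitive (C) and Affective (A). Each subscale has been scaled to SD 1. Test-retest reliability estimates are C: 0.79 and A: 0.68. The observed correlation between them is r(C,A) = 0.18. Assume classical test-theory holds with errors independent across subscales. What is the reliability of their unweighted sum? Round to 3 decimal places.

Var(C+A) = 2 + 2·[0.18] = 2 + 0.36 = 2.36.
With uncorrelated errors the cross-covariances are all true-score covariance, so they carry over unchanged; only the diagonal terms shrink to ρᵢσᵢ².
True-score variance = [0.79 + 0.68] + 0.36 = 1.47 + 0.36 = 1.83.
Reliability = 1.83 / 2.36 = 0.775.

0.775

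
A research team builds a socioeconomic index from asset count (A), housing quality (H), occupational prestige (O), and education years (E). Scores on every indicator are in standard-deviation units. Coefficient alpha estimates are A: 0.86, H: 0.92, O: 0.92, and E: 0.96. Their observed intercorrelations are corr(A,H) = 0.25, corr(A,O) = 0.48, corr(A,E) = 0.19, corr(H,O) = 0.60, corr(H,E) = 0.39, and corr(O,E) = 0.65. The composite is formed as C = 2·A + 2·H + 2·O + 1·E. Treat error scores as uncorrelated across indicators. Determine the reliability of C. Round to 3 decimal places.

Var(C) = 2² + 2² + 2² + 1 + 2·[4·0.25 + 4·0.48 + 2·0.19 + 4·0.60 + 2·0.39 + 2·0.65] = 13 + 15.56 = 28.56.
With uncorrelated errors the cross-covariances are all true-score covariance, so they carry over unchanged; only the diagonal terms shrink to ρᵢσᵢ².
True-score variance = [2²·0.86 + 2²·0.92 + 2²·0.92 + 0.96] + 15.56 = 11.76 + 15.56 = 27.32.
Reliability = 27.32 / 28.56 = 0.957.

0.957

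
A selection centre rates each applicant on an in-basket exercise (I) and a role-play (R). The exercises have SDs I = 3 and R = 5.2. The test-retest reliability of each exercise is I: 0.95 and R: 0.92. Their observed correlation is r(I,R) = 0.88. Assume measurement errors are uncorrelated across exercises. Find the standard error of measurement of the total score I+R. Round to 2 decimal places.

1.62

Var(total) = 36.04 + 27.456 = 63.496.
True-score variance = 33.4268 + 27.456 = 60.8828, so reliability = 0.9588.
Error variance = 63.496 − 60.8828 = 2.6132; SEM = √2.6132 = 1.62.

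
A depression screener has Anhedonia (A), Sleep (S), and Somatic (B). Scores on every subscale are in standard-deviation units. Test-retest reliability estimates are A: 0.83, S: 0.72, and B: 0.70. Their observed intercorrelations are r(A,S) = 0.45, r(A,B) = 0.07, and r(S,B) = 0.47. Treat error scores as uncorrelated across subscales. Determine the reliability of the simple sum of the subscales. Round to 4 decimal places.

0.8494

Var(A+S+B) = 3 + 2·[0.45 + 0.07 + 0.47] = 3 + 1.98 = 4.98.
With uncorrelated errors the cross-covariances are all true-score covariance, so they carry over unchanged; only the diagonal terms shrink to ρᵢσᵢ².
True-score variance = [0.83 + 0.72 + 0.70] + 1.98 = 2.25 + 1.98 = 4.23.
Reliability = 4.23 / 4.98 = 0.8494.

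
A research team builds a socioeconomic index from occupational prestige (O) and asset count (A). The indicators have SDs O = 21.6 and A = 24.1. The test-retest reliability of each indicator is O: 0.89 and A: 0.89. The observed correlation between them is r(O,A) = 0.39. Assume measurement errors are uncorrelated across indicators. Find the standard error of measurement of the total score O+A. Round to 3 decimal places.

10.734

Var(total) = 1047.37 + 406.037 = 1453.41.
True-score variance = 932.159 + 406.037 = 1338.2, so reliability = 0.9207.
Error variance = 1453.41 − 1338.2 = 115.211; SEM = √115.211 = 10.734.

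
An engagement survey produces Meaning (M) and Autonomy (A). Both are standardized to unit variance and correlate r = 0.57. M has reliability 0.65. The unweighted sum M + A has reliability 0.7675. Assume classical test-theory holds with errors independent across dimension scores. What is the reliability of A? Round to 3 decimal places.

0.620

Var(M+A) = 2 + 2·0.57 = 3.140.
True-score variance = ρ_M + ρ_A + 2·0.57, so 0.7675 = (0.65 + ρ_A + 1.14) / 3.140.
ρ_A = 0.7675·3.140 − 0.65 − 1.14 = 0.620.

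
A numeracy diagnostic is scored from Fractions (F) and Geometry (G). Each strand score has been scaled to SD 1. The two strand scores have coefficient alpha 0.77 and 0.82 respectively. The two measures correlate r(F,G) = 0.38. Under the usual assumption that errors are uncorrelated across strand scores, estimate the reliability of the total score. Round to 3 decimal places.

0.851

Var(F+G) = 2 + 2·[0.38] = 2 + 0.76 = 2.76.
With uncorrelated errors the cross-covariances are all true-score covariance, so they carry over unchanged; only the diagonal terms shrink to ρᵢσᵢ².
True-score variance = [0.77 + 0.82] + 0.76 = 1.59 + 0.76 = 2.35.
Reliability = 2.35 / 2.76 = 0.851.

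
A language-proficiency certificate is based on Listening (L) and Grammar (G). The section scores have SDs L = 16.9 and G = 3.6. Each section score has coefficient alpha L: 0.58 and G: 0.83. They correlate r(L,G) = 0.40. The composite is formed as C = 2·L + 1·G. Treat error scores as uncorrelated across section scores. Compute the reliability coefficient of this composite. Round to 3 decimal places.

0.615

Var(C) = 2²·16.9² + 3.6² + 2·[2·16.9·3.6·0.40] = 1155.4 + 97.344 = 1252.74.
Because errors are independent across components, Cov(Tᵢ,Tⱼ) = Cov(Xᵢ,Xⱼ); the off-diagonal part of the true-score variance is the same as above.
True-score variance = [2²·16.9²·0.58 + 3.6²·0.83] + 97.344 = 673.372 + 97.344 = 770.716.
Reliability = 770.716 / 1252.74 = 0.615.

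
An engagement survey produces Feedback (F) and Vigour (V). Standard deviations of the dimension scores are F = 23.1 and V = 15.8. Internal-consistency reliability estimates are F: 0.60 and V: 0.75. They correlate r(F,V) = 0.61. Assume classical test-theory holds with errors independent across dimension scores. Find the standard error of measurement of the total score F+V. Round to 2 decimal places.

Var(total) = 783.25 + 445.276 = 1228.53.
True-score variance = 507.396 + 445.276 = 952.672, so reliability = 0.7755.
Error variance = 1228.53 − 952.672 = 275.854; SEM = √275.854 = 16.61.

16.61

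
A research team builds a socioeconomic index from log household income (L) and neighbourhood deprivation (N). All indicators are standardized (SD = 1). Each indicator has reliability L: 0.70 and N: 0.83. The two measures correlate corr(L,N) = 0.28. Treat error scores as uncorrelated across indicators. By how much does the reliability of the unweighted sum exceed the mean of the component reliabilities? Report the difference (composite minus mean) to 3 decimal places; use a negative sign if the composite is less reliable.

0.051

Var(sum) = 2 + 0.56 = 2.56; true-score variance = 1.53 + 0.56 = 2.09; composite reliability = 0.8164.
Mean component reliability = 0.7650.
Difference = 0.8164 − 0.7650 = 0.051.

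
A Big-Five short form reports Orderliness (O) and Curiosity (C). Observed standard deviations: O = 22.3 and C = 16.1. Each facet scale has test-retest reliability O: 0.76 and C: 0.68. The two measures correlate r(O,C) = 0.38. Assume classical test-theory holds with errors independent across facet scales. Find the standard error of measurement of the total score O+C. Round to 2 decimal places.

Var(total) = 756.5 + 272.863 = 1029.36.
True-score variance = 554.203 + 272.863 = 827.066, so reliability = 0.8035.
Error variance = 1029.36 − 827.066 = 202.297; SEM = √202.297 = 14.22.

14.22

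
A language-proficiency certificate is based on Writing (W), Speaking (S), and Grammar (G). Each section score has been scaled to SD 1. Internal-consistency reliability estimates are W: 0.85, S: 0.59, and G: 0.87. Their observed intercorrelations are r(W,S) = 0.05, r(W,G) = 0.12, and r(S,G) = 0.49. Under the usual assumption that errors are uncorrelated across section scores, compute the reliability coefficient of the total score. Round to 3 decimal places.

0.840

Var(W+S+G) = 3 + 2·[0.05 + 0.12 + 0.49] = 3 + 1.32 = 4.32.
Because errors are independent across components, Cov(Tᵢ,Tⱼ) = Cov(Xᵢ,Xⱼ); the off-diagonal part of the true-score variance is the same as above.
True-score variance = [0.85 + 0.59 + 0.87] + 1.32 = 2.31 + 1.32 = 3.63.
Reliability = 3.63 / 4.32 = 0.840.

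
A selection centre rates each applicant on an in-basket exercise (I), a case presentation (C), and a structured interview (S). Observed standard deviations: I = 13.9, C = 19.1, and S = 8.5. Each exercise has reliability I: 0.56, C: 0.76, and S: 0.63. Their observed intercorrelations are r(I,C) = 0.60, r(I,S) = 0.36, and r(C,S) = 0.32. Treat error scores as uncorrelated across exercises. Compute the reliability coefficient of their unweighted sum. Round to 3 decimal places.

Var(I+C+S) = 13.9² + 19.1² + 8.5² + 2·[13.9·19.1·0.60 + 13.9·8.5·0.36 + 19.1·8.5·0.32] = 630.27 + 507.56 = 1137.83.
Under uncorrelated errors the observed covariances equal the true-score covariances, so only the own-variance terms attenuate.
True-score variance = [13.9²·0.56 + 19.1²·0.76 + 8.5²·0.63] + 507.56 = 430.971 + 507.56 = 938.531.
Reliability = 938.531 / 1137.83 = 0.825.

0.825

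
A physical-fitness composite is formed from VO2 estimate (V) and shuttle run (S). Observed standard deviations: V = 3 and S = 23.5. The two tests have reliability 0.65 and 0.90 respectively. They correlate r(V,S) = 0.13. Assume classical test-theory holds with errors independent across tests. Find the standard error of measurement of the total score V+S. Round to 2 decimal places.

Var(total) = 561.25 + 18.33 = 579.58.
True-score variance = 502.875 + 18.33 = 521.205, so reliability = 0.8993.
Error variance = 579.58 − 521.205 = 58.375; SEM = √58.375 = 7.64.

7.64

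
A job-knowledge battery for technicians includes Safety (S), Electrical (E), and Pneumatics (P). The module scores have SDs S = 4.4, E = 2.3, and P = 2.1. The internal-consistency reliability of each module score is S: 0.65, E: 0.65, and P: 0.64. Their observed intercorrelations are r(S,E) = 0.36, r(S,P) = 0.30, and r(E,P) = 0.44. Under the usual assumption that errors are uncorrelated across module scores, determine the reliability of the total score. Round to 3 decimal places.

Var(S+E+P) = 4.4² + 2.3² + 2.1² + 2·[4.4·2.3·0.36 + 4.4·2.1·0.30 + 2.3·2.1·0.44] = 29.06 + 17.0808 = 46.1408.
Under uncorrelated errors the observed covariances equal the true-score covariances, so only the own-variance terms attenuate.
True-score variance = [4.4²·0.65 + 2.3²·0.65 + 2.1²·0.64] + 17.0808 = 18.8449 + 17.0808 = 35.9257.
Reliability = 35.9257 / 46.1408 = 0.779.

0.779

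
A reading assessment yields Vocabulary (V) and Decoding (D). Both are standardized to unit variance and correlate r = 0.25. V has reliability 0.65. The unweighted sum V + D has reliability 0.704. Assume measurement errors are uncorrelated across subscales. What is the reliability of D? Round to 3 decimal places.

Var(V+D) = 2 + 2·0.25 = 2.500.
True-score variance = ρ_V + ρ_D + 2·0.25, so 0.704 = (0.65 + ρ_D + 0.50) / 2.500.
ρ_D = 0.704·2.500 − 0.65 − 0.50 = 0.610.

0.610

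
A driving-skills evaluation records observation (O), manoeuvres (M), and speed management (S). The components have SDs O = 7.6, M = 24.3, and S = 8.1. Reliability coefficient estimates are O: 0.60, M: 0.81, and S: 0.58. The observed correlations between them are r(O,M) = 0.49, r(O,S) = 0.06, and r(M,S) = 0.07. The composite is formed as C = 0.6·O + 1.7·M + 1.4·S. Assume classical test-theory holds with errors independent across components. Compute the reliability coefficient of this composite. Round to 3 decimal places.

Var(C) = 0.6²·7.6² + 1.7²·24.3² + 1.4²·8.1² + 2·[1.02·7.6·24.3·0.49 + 0.84·7.6·8.1·0.06 + 2.38·24.3·8.1·0.07] = 1855.91 + 256.395 = 2112.3.
With uncorrelated errors the cross-covariances are all true-score covariance, so they carry over unchanged; only the diagonal terms shrink to ρᵢσᵢ².
True-score variance = [0.6²·7.6²·0.60 + 1.7²·24.3²·0.81 + 1.4²·8.1²·0.58] + 256.395 = 1469.34 + 256.395 = 1725.73.
Reliability = 1725.73 / 2112.3 = 0.817.

0.817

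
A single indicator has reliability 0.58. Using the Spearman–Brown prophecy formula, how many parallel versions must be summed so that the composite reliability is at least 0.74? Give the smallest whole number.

3

k ≥ ρ*(1−ρ₁)/(ρ₁(1−ρ*)) = 0.74·0.42 / (0.58·0.26) = 2.061.
Smallest integer k = 3.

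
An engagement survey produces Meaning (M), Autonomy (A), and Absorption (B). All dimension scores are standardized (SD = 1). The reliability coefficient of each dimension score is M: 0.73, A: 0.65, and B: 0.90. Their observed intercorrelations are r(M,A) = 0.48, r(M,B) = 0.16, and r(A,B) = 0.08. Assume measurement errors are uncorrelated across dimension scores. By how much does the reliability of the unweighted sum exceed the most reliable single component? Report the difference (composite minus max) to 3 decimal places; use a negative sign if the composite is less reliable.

-0.062

Var(sum) = 3 + 1.44 = 4.44; true-score variance = 2.28 + 1.44 = 3.72; composite reliability = 0.8378.
Max component reliability = 0.9000.
Difference = 0.8378 − 0.9000 = -0.062.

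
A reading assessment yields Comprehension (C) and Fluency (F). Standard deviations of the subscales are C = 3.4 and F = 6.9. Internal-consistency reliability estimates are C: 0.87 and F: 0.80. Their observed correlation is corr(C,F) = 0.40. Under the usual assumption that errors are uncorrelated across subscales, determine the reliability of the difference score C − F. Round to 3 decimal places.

Var(C−F) = 3.4² + 6.9² − 2·3.4·6.9·0.40 = 59.17 − 18.768 = 40.402.
Under uncorrelated errors the observed covariances equal the true-score covariances, so only the own-variance terms attenuate.
True-score variance = [3.4²·0.87 + 6.9²·0.80] − 18.768 = 48.1452 − 18.768 = 29.3772.
Reliability = 29.3772 / 40.402 = 0.727.

0.727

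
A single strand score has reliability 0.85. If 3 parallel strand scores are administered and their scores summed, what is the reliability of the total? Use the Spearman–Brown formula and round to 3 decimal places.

ρ_k = kρ / (1 + (k−1)ρ) = 3·0.85 / (1 + 2·0.85) = 2.550 / 2.700 = 0.944.

0.944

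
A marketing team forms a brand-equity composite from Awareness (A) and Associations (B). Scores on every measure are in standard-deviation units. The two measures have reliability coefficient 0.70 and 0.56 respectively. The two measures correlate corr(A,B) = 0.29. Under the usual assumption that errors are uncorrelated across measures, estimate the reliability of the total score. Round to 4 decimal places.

Var(A+B) = 2 + 2·[0.29] = 2 + 0.58 = 2.58.
Because errors are independent across components, Cov(Tᵢ,Tⱼ) = Cov(Xᵢ,Xⱼ); the off-diagonal part of the true-score variance is the same as above.
True-score variance = [0.70 + 0.56] + 0.58 = 1.26 + 0.58 = 1.84.
Reliability = 1.84 / 2.58 = 0.7132.

0.7132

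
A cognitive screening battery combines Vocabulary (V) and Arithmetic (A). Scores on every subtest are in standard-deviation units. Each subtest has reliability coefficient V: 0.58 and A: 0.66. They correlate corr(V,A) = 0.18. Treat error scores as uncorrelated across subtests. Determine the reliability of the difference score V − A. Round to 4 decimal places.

Var(V−A) = 1 + 1 − 2·0.18 = 2 − 0.36 = 1.64.
Under uncorrelated errors the observed covariances equal the true-score covariances, so only the own-variance terms attenuate.
True-score variance = [0.58 + 0.66] − 0.36 = 1.24 − 0.36 = 0.88.
Reliability = 0.88 / 1.64 = 0.5366.

0.5366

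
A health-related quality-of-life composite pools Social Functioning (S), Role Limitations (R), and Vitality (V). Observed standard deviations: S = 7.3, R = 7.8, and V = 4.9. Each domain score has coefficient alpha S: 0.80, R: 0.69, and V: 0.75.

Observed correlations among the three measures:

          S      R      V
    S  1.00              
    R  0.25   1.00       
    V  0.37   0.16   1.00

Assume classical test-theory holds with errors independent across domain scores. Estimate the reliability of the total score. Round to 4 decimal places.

0.8270

Var(S+R+V) = 7.3² + 7.8² + 4.9² + 2·[7.3·7.8·0.25 + 7.3·4.9·0.37 + 7.8·4.9·0.16] = 138.14 + 67.1702 = 205.31.
Because errors are independent across components, Cov(Tᵢ,Tⱼ) = Cov(Xᵢ,Xⱼ); the off-diagonal part of the true-score variance is the same as above.
True-score variance = [7.3²·0.80 + 7.8²·0.69 + 4.9²·0.75] + 67.1702 = 102.619 + 67.1702 = 169.789.
Reliability = 169.789 / 205.31 = 0.8270.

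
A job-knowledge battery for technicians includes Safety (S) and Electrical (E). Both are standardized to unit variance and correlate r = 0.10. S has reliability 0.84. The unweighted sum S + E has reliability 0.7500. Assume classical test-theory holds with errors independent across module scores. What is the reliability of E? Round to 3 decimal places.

Var(S+E) = 2 + 2·0.10 = 2.200.
True-score variance = ρ_S + ρ_E + 2·0.10, so 0.7500 = (0.84 + ρ_E + 0.20) / 2.200.
ρ_E = 0.7500·2.200 − 0.84 − 0.20 = 0.610.

0.610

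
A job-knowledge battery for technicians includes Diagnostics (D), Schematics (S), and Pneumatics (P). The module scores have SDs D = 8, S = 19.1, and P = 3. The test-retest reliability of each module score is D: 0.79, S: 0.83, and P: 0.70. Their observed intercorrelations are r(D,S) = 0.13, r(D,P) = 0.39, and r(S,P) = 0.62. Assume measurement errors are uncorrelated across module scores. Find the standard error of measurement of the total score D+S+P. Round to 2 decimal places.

8.84

Var(total) = 437.81 + 129.5 = 567.31.
True-score variance = 359.652 + 129.5 = 489.152, so reliability = 0.8622.
Error variance = 567.31 − 489.152 = 78.1577; SEM = √78.1577 = 8.84.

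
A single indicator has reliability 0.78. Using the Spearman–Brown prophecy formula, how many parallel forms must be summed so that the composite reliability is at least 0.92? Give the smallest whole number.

4

k ≥ ρ*(1−ρ₁)/(ρ₁(1−ρ*)) = 0.92·0.22 / (0.78·0.08) = 3.244.
Smallest integer k = 4.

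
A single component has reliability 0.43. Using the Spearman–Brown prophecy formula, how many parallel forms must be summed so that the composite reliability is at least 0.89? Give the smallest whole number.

11

k ≥ ρ*(1−ρ₁)/(ρ₁(1−ρ*)) = 0.89·0.57 / (0.43·0.11) = 10.725.
Smallest integer k = 11.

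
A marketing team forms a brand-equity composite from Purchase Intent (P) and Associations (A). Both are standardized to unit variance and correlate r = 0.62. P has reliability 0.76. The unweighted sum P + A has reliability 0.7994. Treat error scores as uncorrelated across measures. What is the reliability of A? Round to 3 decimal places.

Var(P+A) = 2 + 2·0.62 = 3.240.
True-score variance = ρ_P + ρ_A + 2·0.62, so 0.7994 = (0.76 + ρ_A + 1.24) / 3.240.
ρ_A = 0.7994·3.240 − 0.76 − 1.24 = 0.590.

0.590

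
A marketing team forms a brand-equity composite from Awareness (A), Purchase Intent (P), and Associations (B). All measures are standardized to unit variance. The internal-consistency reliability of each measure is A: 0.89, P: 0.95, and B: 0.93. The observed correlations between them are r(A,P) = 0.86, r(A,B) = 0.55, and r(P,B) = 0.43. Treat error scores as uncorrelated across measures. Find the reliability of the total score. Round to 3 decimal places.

Var(A+P+B) = 3 + 2·[0.86 + 0.55 + 0.43] = 3 + 3.68 = 6.68.
Because errors are independent across components, Cov(Tᵢ,Tⱼ) = Cov(Xᵢ,Xⱼ); the off-diagonal part of the true-score variance is the same as above.
True-score variance = [0.89 + 0.95 + 0.93] + 3.68 = 2.77 + 3.68 = 6.45.
Reliability = 6.45 / 6.68 = 0.966.

0.966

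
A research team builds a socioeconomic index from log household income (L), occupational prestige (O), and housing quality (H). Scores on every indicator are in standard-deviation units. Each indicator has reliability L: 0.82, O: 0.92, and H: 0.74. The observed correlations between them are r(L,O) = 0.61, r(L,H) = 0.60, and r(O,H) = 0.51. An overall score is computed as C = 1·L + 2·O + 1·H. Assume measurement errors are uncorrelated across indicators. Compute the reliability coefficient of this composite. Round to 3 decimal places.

Var(C) = 1 + 2² + 1 + 2·[2·0.61 + 0.60 + 2·0.51] = 6 + 5.68 = 11.68.
With uncorrelated errors the cross-covariances are all true-score covariance, so they carry over unchanged; only the diagonal terms shrink to ρᵢσᵢ².
True-score variance = [0.82 + 2²·0.92 + 0.74] + 5.68 = 5.24 + 5.68 = 10.92.
Reliability = 10.92 / 11.68 = 0.935.

0.935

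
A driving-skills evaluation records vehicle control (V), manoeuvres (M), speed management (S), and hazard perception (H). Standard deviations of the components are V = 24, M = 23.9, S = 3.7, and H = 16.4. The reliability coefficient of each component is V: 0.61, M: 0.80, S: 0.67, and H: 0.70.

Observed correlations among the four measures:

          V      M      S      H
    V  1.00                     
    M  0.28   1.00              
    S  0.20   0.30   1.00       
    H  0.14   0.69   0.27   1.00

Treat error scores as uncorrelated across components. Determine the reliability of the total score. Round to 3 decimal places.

Var(V+M+S+H) = 24² + 23.9² + 3.7² + 16.4² + 2·[24·23.9·0.28 + 24·3.7·0.20 + 24·16.4·0.14 + 23.9·3.7·0.30 + 23.9·16.4·0.69 + 3.7·16.4·0.27] = 1429.86 + 1093.67 = 2523.53.
With uncorrelated errors the cross-covariances are all true-score covariance, so they carry over unchanged; only the diagonal terms shrink to ρᵢσᵢ².
True-score variance = [24²·0.61 + 23.9²·0.80 + 3.7²·0.67 + 16.4²·0.70] + 1093.67 = 1005.77 + 1093.67 = 2099.45.
Reliability = 2099.45 / 2523.53 = 0.832.

0.832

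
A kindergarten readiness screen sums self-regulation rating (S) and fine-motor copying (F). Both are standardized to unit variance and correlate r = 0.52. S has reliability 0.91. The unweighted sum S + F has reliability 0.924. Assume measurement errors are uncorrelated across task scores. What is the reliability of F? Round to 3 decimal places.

0.859

Var(S+F) = 2 + 2·0.52 = 3.040.
True-score variance = ρ_S + ρ_F + 2·0.52, so 0.924 = (0.91 + ρ_F + 1.04) / 3.040.
ρ_F = 0.924·3.040 − 0.91 − 1.04 = 0.859.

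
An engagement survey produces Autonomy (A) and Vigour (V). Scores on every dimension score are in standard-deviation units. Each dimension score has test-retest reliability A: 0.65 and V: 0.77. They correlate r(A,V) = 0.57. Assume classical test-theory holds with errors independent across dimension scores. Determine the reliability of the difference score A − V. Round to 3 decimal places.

0.326

Var(A−V) = 1 + 1 − 2·0.57 = 2 − 1.14 = 0.86.
Because errors are independent across components, Cov(Tᵢ,Tⱼ) = Cov(Xᵢ,Xⱼ); the off-diagonal part of the true-score variance is the same as above.
True-score variance = [0.65 + 0.77] − 1.14 = 1.42 − 1.14 = 0.28.
Reliability = 0.28 / 0.86 = 0.326.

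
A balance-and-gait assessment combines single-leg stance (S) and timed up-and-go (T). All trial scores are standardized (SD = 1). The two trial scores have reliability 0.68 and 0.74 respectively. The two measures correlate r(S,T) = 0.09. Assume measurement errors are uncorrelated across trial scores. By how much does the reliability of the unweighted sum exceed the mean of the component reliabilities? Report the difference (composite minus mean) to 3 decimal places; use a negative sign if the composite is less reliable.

Var(sum) = 2 + 0.18 = 2.18; true-score variance = 1.42 + 0.18 = 1.6; composite reliability = 0.7339.
Mean component reliability = 0.7100.
Difference = 0.7339 − 0.7100 = 0.024.

0.024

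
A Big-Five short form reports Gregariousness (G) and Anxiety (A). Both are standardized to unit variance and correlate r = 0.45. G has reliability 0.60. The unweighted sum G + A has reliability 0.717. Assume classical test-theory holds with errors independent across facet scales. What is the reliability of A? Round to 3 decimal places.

0.579

Var(G+A) = 2 + 2·0.45 = 2.900.
True-score variance = ρ_G + ρ_A + 2·0.45, so 0.717 = (0.60 + ρ_A + 0.90) / 2.900.
ρ_A = 0.717·2.900 − 0.60 − 0.90 = 0.579.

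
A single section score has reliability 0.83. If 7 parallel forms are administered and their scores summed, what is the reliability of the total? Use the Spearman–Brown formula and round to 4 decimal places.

0.9716

ρ_k = kρ / (1 + (k−1)ρ) = 7·0.83 / (1 + 6·0.83) = 5.810 / 5.980 = 0.9716.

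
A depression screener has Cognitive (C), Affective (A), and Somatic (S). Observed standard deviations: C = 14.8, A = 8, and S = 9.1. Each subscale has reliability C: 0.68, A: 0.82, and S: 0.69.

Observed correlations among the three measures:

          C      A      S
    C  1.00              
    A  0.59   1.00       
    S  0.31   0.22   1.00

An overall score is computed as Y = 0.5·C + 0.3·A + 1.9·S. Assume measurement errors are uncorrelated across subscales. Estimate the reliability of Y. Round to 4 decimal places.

0.7673

Var(Y) = 0.5²·14.8² + 0.3²·8² + 1.9²·9.1² + 2·[0.15·14.8·8·0.59 + 0.95·14.8·9.1·0.31 + 0.57·8·9.1·0.22] = 359.464 + 118.542 = 478.006.
Because errors are independent across components, Cov(Tᵢ,Tⱼ) = Cov(Xᵢ,Xⱼ); the off-diagonal part of the true-score variance is the same as above.
True-score variance = [0.5²·14.8²·0.68 + 0.3²·8²·0.82 + 1.9²·9.1²·0.69] + 118.542 = 248.231 + 118.542 = 366.773.
Reliability = 366.773 / 478.006 = 0.7673.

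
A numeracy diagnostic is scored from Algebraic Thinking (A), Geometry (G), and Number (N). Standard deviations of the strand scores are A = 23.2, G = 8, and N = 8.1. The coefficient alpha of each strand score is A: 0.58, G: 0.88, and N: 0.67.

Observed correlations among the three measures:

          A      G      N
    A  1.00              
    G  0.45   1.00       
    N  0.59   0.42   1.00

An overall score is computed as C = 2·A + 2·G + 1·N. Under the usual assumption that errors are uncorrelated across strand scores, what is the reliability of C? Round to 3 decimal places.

Var(C) = 2²·23.2² + 2²·8² + 8.1² + 2·[4·23.2·8·0.45 + 2·23.2·8.1·0.59 + 2·8·8.1·0.42] = 2474.57 + 1220.52 = 3695.09.
Because errors are independent across components, Cov(Tᵢ,Tⱼ) = Cov(Xᵢ,Xⱼ); the off-diagonal part of the true-score variance is the same as above.
True-score variance = [2²·23.2²·0.58 + 2²·8²·0.88 + 8.1²·0.67] + 1220.52 = 1517.96 + 1220.52 = 2738.47.
Reliability = 2738.47 / 3695.09 = 0.741.

0.741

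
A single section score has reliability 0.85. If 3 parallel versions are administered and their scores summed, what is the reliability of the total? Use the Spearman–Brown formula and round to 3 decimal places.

0.944

ρ_k = kρ / (1 + (k−1)ρ) = 3·0.85 / (1 + 2·0.85) = 2.550 / 2.700 = 0.944.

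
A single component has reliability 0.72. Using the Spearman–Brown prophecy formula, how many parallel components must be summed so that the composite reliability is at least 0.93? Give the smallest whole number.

k ≥ ρ*(1−ρ₁)/(ρ₁(1−ρ*)) = 0.93·0.28 / (0.72·0.07) = 5.167.
Smallest integer k = 6.

6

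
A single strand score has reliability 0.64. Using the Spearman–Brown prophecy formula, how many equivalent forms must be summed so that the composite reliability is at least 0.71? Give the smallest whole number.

2

k ≥ ρ*(1−ρ₁)/(ρ₁(1−ρ*)) = 0.71·0.36 / (0.64·0.29) = 1.377.
Smallest integer k = 2.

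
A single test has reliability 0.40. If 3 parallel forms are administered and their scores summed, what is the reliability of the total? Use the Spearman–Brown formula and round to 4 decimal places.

0.6667

ρ_k = kρ / (1 + (k−1)ρ) = 3·0.40 / (1 + 2·0.40) = 1.200 / 1.800 = 0.6667.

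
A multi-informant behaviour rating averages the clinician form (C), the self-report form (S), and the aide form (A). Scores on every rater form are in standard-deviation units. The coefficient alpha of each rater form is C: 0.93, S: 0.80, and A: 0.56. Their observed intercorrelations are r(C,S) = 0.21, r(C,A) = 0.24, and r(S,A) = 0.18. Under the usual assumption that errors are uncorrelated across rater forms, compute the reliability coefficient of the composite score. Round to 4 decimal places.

0.8333

Var(C+S+A) = 3 + 2·[0.21 + 0.24 + 0.18] = 3 + 1.26 = 4.26.
With uncorrelated errors the cross-covariances are all true-score covariance, so they carry over unchanged; only the diagonal terms shrink to ρᵢσᵢ².
True-score variance = [0.93 + 0.80 + 0.56] + 1.26 = 2.29 + 1.26 = 3.55.
Reliability = 3.55 / 4.26 = 0.8333.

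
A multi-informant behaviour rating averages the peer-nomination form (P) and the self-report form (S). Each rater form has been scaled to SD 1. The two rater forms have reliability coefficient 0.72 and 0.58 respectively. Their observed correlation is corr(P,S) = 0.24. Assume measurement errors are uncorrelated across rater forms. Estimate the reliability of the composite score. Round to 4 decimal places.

0.7177

Var(P+S) = 2 + 2·[0.24] = 2 + 0.48 = 2.48.
With uncorrelated errors the cross-covariances are all true-score covariance, so they carry over unchanged; only the diagonal terms shrink to ρᵢσᵢ².
True-score variance = [0.72 + 0.58] + 0.48 = 1.3 + 0.48 = 1.78.
Reliability = 1.78 / 2.48 = 0.7177.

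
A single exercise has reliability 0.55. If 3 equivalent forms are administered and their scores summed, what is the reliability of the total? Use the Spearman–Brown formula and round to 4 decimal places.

0.7857

ρ_k = kρ / (1 + (k−1)ρ) = 3·0.55 / (1 + 2·0.55) = 1.650 / 2.100 = 0.7857.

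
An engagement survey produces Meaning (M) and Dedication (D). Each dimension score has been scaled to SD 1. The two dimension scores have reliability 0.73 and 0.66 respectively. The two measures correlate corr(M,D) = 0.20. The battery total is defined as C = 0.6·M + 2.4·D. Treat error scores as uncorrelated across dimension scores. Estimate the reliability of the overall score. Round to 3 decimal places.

0.693

Var(C) = 0.6² + 2.4² + 2·[1.44·0.20] = 6.12 + 0.576 = 6.696.
With uncorrelated errors the cross-covariances are all true-score covariance, so they carry over unchanged; only the diagonal terms shrink to ρᵢσᵢ².
True-score variance = [0.6²·0.73 + 2.4²·0.66] + 0.576 = 4.0644 + 0.576 = 4.6404.
Reliability = 4.6404 / 6.696 = 0.693.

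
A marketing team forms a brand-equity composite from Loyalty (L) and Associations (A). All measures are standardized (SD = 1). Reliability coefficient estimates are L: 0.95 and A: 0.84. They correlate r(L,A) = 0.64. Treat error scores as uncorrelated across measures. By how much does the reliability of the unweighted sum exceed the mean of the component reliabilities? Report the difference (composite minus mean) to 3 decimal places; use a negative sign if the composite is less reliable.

Var(sum) = 2 + 1.28 = 3.28; true-score variance = 1.79 + 1.28 = 3.07; composite reliability = 0.9360.
Mean component reliability = 0.8950.
Difference = 0.9360 − 0.8950 = 0.041.

0.041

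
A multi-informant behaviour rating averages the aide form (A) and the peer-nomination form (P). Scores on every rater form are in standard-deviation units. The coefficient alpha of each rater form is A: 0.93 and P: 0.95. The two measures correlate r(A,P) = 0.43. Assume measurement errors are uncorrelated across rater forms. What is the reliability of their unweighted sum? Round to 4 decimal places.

0.9580

Var(A+P) = 2 + 2·[0.43] = 2 + 0.86 = 2.86.
Because errors are independent across components, Cov(Tᵢ,Tⱼ) = Cov(Xᵢ,Xⱼ); the off-diagonal part of the true-score variance is the same as above.
True-score variance = [0.93 + 0.95] + 0.86 = 1.88 + 0.86 = 2.74.
Reliability = 2.74 / 2.86 = 0.9580.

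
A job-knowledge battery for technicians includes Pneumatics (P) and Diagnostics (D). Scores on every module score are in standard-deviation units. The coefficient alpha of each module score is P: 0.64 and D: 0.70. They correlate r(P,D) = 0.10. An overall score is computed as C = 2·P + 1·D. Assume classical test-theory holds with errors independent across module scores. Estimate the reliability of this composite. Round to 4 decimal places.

0.6778

Var(C) = 2² + 1 + 2·[2·0.10] = 5 + 0.4 = 5.4.
Because errors are independent across components, Cov(Tᵢ,Tⱼ) = Cov(Xᵢ,Xⱼ); the off-diagonal part of the true-score variance is the same as above.
True-score variance = [2²·0.64 + 0.70] + 0.4 = 3.26 + 0.4 = 3.66.
Reliability = 3.66 / 5.4 = 0.6778.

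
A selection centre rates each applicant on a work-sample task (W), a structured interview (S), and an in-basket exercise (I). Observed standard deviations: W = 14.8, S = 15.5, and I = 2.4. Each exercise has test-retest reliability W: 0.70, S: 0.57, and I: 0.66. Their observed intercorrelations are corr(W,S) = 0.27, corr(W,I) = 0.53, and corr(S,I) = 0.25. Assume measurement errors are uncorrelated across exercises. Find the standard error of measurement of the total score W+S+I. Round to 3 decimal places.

13.076

Var(total) = 465.05 + 180.127 = 645.177.
True-score variance = 294.072 + 180.127 = 474.199, so reliability = 0.7350.
Error variance = 645.177 − 474.199 = 170.978; SEM = √170.978 = 13.076.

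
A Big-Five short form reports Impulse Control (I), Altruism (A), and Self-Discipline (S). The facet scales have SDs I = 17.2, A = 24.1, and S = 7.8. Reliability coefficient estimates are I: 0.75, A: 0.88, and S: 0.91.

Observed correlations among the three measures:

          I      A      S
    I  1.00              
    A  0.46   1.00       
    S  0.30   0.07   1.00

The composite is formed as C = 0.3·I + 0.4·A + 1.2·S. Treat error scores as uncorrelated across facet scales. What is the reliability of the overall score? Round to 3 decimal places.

0.913

Var(C) = 0.3²·17.2² + 0.4²·24.1² + 1.2²·7.8² + 2·[0.12·17.2·24.1·0.46 + 0.36·17.2·7.8·0.30 + 0.48·24.1·7.8·0.07] = 207.165 + 87.3738 = 294.539.
Because errors are independent across components, Cov(Tᵢ,Tⱼ) = Cov(Xᵢ,Xⱼ); the off-diagonal part of the true-score variance is the same as above.
True-score variance = [0.3²·17.2²·0.75 + 0.4²·24.1²·0.88 + 1.2²·7.8²·0.91] + 87.3738 = 181.472 + 87.3738 = 268.846.
Reliability = 268.846 / 294.539 = 0.913.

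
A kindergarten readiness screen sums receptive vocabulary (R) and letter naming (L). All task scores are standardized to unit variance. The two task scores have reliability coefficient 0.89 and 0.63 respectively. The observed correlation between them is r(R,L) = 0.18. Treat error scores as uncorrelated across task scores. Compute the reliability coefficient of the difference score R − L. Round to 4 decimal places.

0.7073

Var(R−L) = 1 + 1 − 2·0.18 = 2 − 0.36 = 1.64.
With uncorrelated errors the cross-covariances are all true-score covariance, so they carry over unchanged; only the diagonal terms shrink to ρᵢσᵢ².
True-score variance = [0.89 + 0.63] − 0.36 = 1.52 − 0.36 = 1.16.
Reliability = 1.16 / 1.64 = 0.7073.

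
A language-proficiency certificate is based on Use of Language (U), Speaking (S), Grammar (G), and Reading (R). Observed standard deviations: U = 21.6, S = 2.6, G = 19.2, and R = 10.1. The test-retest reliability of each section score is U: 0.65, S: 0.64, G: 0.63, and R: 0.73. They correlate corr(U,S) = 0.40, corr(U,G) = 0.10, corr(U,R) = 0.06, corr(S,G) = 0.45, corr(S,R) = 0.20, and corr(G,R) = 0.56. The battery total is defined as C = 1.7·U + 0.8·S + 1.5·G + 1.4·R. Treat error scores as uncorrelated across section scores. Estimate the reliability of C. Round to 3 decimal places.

Var(C) = 1.7²·21.6² + 0.8²·2.6² + 1.5²·19.2² + 1.4²·10.1² + 2·[1.36·21.6·2.6·0.40 + 2.55·21.6·19.2·0.10 + 2.38·21.6·10.1·0.06 + 1.2·2.6·19.2·0.45 + 1.12·2.6·10.1·0.20 + 2.1·19.2·10.1·0.56] = 2382.06 + 856.694 = 3238.76.
With uncorrelated errors the cross-covariances are all true-score covariance, so they carry over unchanged; only the diagonal terms shrink to ρᵢσᵢ².
True-score variance = [1.7²·21.6²·0.65 + 0.8²·2.6²·0.64 + 1.5²·19.2²·0.63 + 1.4²·10.1²·0.73] + 856.694 = 1547.7 + 856.694 = 2404.4.
Reliability = 2404.4 / 3238.76 = 0.742.

0.742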